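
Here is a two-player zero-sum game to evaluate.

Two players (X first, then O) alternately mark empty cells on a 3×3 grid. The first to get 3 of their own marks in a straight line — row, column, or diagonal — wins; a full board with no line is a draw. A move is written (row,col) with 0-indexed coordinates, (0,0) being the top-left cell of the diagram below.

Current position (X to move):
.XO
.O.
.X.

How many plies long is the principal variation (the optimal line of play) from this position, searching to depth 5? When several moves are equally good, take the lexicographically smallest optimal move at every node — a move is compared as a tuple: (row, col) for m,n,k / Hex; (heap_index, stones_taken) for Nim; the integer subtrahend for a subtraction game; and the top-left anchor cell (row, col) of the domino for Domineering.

[.XO/.O./.X.] X move#1: (0,0):-1/XXO/.O./.X.*, (1,0):-1/.XO/XO./.X., (1,2):-1/.XO/.OX/.X., (2,0):-1/.XO/.O./XX., (2,2):-1/.XO/.O./.XX
[XXO/.O./.X.] O move#2: (1,0):+1/XXO/OO./.X.*, (1,2):+1/XXO/.OO/.X., (2,0):+1/XXO/.O./OX., (2,2):+1/XXO/.O./.XO
[XXO/OO./.X.] X move#3: (1,2):-1/XXO/OOX/.X.*, (2,0):-1/XXO/OO./XX., (2,2):-1/XXO/OO./.XX
[XXO/OOX/.X.] O move#4: (2,0):+1/XXO/OOX/OX.*, (2,2):+0/XXO/OOX/.XO
[XXO/OOX/OX.] end (terminal -1, X#5); searched .XO/.O./.X. to 5

PV length from [.XO/.O./.X.]: 4 plies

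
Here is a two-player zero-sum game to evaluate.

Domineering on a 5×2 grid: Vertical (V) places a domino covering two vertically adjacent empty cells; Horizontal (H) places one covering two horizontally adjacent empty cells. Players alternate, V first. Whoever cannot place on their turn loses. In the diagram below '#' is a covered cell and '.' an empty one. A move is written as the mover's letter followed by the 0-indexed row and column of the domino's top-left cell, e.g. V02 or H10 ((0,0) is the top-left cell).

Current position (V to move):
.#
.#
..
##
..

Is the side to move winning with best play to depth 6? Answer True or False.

[.#/.#/../##/..] V move#1: V00:-1/##/##/../##/..*, V10:-1/.#/##/#./##/..
[##/##/../##/..] H move#2: H20:+1/##/##/##/##/..*, H40:+1/##/##/../##/##
[##/##/##/##/..] end (terminal -1, V#3); searched .#/.#/../##/.. to 6

V winning at [.#/.#/../##/..]: False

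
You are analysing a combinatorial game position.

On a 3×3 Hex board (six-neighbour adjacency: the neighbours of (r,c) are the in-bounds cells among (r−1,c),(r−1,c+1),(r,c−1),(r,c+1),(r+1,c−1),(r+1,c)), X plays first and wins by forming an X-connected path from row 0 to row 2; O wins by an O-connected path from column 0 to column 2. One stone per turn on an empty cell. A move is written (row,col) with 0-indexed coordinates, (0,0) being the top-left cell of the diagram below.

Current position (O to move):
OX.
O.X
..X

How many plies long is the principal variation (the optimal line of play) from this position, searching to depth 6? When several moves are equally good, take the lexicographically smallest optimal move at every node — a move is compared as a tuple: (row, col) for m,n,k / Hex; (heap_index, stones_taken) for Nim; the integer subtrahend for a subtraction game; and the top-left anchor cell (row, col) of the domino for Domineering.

PV length from [OX./O.X/..X]: 2 plies

[OX./O.X/..X] O move#1: (0,2):-1/OXO/O.X/..X*, (1,1):-1/OX./OOX/..X, (2,0):-1/OX./O.X/O.X, (2,1):-1/OX./O.X/.OX
[OXO/O.X/..X] X move#2: (1,1):+1/OXO/OXX/..X*, (2,0):-1/OXO/O.X/X.X, (2,1):-1/OXO/O.X/.XX
[OXO/OXX/..X] end (terminal -1, O#3); searched OX./O.X/..X to 6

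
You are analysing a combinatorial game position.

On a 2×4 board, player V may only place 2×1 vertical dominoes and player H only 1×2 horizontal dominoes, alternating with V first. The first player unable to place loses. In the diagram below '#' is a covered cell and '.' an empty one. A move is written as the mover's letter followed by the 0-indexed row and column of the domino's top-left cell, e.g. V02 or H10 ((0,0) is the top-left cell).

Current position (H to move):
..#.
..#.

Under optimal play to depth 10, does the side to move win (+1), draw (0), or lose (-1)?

value(..#./..#., H) = +1

ply 1, H at ..#./..#. | H00=+1→###./..#.*; H10=+1→..#./###.
ply 2, V at ###./..#. | V03=-1→####/..##*
ply 3, H at ####/..## | H10=+1→####/####*
ply 4: ####/#### is terminal -1 (V); from ..#./..#. depth 10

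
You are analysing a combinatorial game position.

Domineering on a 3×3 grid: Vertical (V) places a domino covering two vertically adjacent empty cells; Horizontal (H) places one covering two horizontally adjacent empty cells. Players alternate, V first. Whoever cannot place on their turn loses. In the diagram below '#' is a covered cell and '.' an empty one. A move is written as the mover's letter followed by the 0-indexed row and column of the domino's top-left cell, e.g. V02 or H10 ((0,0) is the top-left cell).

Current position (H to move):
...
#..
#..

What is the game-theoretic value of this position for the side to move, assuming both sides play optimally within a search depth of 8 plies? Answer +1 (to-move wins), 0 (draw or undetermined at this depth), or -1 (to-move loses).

ply 1, H at .../#../#.. | H00=-1→##./#../#..; H01=-1→.##/#../#..; H11=+1→.../###/#..*; H21=-1→.../#../###
ply 2: .../###/#.. is terminal -1 (V); from .../#../#.. depth 8

value(.../#../#.., H) = +1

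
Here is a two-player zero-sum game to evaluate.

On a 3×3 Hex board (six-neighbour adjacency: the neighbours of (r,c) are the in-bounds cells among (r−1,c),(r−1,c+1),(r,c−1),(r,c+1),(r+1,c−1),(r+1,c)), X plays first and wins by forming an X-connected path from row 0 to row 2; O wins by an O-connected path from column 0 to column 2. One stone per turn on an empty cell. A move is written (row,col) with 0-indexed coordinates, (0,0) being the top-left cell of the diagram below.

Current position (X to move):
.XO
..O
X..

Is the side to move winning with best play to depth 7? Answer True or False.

X winning at [.XO/..O/X..]: True

ply 1, X at .XO/..O/X.. | (0,0)=+1→XXO/..O/X..*; (1,0)=+1→.XO/X.O/X..; (1,1)=+1→.XO/.XO/X..; (2,1)=+1→.XO/..O/XX.; (2,2)=+1→.XO/..O/X.X
ply 2, O at XXO/..O/X.. | (1,0)=-1→XXO/O.O/X..*; (1,1)=-1→XXO/.OO/X..; (2,1)=-1→XXO/..O/XO.; (2,2)=-1→XXO/..O/X.O
ply 3, X at XXO/O.O/X.. | (1,1)=+1→XXO/OXO/X..*; (2,1)=-1→XXO/O.O/XX.; (2,2)=-1→XXO/O.O/X.X
ply 4: XXO/OXO/X.. is terminal -1 (O); from .XO/..O/X.. depth 7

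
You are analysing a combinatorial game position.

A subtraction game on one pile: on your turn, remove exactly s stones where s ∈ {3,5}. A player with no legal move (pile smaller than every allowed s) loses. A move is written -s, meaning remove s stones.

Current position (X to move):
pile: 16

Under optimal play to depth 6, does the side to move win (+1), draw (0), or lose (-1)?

value(16, X) = -1

[16] X move#1: -3:-1/13*, -5:-1/11
[13] O move#2: -3:+1/10*, -5:+1/8
[10] X move#3: -3:-1/7*, -5:-1/5
[7] O move#4: -3:-1/4, -5:+1/2*
[2] end (terminal -1, X#5); searched 16 to 6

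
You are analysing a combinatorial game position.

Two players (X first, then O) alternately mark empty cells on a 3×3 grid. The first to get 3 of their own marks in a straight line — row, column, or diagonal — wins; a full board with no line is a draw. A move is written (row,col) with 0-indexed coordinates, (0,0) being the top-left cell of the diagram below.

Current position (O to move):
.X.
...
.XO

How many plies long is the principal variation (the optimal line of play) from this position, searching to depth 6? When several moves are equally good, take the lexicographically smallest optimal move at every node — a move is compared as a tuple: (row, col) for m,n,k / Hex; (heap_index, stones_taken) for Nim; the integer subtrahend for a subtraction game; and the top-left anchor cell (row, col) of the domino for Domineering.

PV length from [.X./.../.XO]: 5 plies

ply 1, O at .X./.../.XO | (0,0)=-1→OX./.../.XO; (0,2)=-1→.XO/.../.XO; (1,0)=-1→.X./O../.XO; (1,1)=+1→.X./.O./.XO*; (1,2)=-1→.X./..O/.XO; (2,0)=-1→.X./.../OXO
ply 2, X at .X./.O./.XO | (0,0)=-1→XX./.O./.XO*; (0,2)=-1→.XX/.O./.XO; (1,0)=-1→.X./XO./.XO; (1,2)=-1→.X./.OX/.XO; (2,0)=-1→.X./.O./XXO
ply 3, O at XX./.O./.XO | (0,2)=+1→XXO/.O./.XO*; (1,0)=-1→XX./OO./.XO; (1,2)=-1→XX./.OO/.XO; (2,0)=-1→XX./.O./OXO
ply 4, X at XXO/.O./.XO | (1,0)=-1→XXO/XO./.XO*; (1,2)=-1→XXO/.OX/.XO; (2,0)=-1→XXO/.O./XXO
ply 5, O at XXO/XO./.XO | (1,2)=+1→XXO/XOO/.XO*; (2,0)=+1→XXO/XO./OXO
ply 6: XXO/XOO/.XO is terminal -1 (X); from .X./.../.XO depth 6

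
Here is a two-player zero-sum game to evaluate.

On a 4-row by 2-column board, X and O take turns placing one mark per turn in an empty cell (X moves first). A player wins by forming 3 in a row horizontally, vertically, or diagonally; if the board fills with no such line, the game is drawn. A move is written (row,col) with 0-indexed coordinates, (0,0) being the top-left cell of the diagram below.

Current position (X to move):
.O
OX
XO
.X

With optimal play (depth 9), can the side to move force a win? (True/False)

[.O/OX/XO/.X] X move#1: (0,0):+0/XO/OX/XO/.X*, (3,0):+0/.O/OX/XO/XX
[XO/OX/XO/.X] O move#2: (3,0):+0/XO/OX/XO/OX*
[XO/OX/XO/OX] end (terminal +0, X#3); searched .O/OX/XO/.X to 9

X winning at [.O/OX/XO/.X]: False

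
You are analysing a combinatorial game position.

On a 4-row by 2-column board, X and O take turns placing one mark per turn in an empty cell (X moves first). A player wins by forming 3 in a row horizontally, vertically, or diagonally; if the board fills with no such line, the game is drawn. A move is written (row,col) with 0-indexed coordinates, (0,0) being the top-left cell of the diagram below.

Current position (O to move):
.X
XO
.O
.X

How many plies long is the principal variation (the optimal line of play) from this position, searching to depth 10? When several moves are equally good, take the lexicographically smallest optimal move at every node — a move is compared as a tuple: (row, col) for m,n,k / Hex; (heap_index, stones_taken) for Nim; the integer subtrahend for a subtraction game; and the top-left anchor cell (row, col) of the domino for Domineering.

ply 1, O at .X/XO/.O/.X | (0,0)=+0→OX/XO/.O/.X*; (2,0)=+0→.X/XO/OO/.X; (3,0)=+0→.X/XO/.O/OX
ply 2, X at OX/XO/.O/.X | (2,0)=+0→OX/XO/XO/.X*; (3,0)=+0→OX/XO/.O/XX
ply 3, O at OX/XO/XO/.X | (3,0)=+0→OX/XO/XO/OX*
ply 4: OX/XO/XO/OX is terminal +0 (X); from .X/XO/.O/.X depth 10

PV length from [.X/XO/.O/.X]: 3 plies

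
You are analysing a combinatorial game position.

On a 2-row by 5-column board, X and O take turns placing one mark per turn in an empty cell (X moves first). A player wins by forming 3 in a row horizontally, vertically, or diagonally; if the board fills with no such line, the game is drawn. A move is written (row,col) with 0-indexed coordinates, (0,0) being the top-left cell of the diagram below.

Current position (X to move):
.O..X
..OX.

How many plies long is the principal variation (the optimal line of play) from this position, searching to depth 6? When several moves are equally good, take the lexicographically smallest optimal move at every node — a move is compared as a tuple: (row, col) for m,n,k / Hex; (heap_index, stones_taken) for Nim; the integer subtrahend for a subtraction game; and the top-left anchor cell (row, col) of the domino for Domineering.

[.O..X/..OX.] X move#1: (0,0):+0/XO..X/..OX.*, (0,2):+0/.OX.X/..OX., (0,3):+0/.O.XX/..OX., (1,0):-1/.O..X/X.OX., (1,1):-1/.O..X/.XOX., (1,4):-1/.O..X/..OXX
[XO..X/..OX.] O move#2: (0,2):+0/XOO.X/..OX.*, (0,3):+0/XO.OX/..OX., (1,0):+0/XO..X/O.OX., (1,1):+0/XO..X/.OOX., (1,4):+0/XO..X/..OXO
[XOO.X/..OX.] X move#3: (0,3):+0/XOOXX/..OX.*, (1,0):-1/XOO.X/X.OX., (1,1):-1/XOO.X/.XOX., (1,4):-1/XOO.X/..OXX
[XOOXX/..OX.] O move#4: (1,0):+0/XOOXX/O.OX.*, (1,1):+0/XOOXX/.OOX., (1,4):+0/XOOXX/..OXO
[XOOXX/O.OX.] X move#5: (1,1):+0/XOOXX/OXOX.*, (1,4):-1/XOOXX/O.OXX
[XOOXX/OXOX.] O move#6: (1,4):+0/XOOXX/OXOXO*
[XOOXX/OXOXO] end (terminal +0, X#7); searched .O..X/..OX. to 6

PV length from [.O..X/..OX.]: 6 plies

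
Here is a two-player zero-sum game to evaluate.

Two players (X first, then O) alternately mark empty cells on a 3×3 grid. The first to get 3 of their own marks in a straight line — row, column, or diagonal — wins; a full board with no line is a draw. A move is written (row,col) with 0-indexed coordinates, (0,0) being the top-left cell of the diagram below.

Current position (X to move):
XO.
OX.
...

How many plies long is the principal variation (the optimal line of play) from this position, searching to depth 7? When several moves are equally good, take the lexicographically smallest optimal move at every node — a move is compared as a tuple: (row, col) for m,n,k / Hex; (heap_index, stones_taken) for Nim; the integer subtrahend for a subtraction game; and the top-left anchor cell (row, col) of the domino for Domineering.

PV length from [XO./OX./...]: 3 plies

[XO./OX./...] X move#1: (0,2):+1/XOX/OX./...*, (1,2):+0/XO./OXX/..., (2,0):+1/XO./OX./X.., (2,1):+0/XO./OX./.X., (2,2):+1/XO./OX./..X
[XOX/OX./...] O move#2: (1,2):-1/XOX/OXO/...*, (2,0):-1/XOX/OX./O.., (2,1):-1/XOX/OX./.O., (2,2):-1/XOX/OX./..O
[XOX/OXO/...] X move#3: (2,0):+1/XOX/OXO/X..*, (2,1):+1/XOX/OXO/.X., (2,2):+1/XOX/OXO/..X
[XOX/OXO/X..] end (terminal -1, O#4); searched XO./OX./... to 7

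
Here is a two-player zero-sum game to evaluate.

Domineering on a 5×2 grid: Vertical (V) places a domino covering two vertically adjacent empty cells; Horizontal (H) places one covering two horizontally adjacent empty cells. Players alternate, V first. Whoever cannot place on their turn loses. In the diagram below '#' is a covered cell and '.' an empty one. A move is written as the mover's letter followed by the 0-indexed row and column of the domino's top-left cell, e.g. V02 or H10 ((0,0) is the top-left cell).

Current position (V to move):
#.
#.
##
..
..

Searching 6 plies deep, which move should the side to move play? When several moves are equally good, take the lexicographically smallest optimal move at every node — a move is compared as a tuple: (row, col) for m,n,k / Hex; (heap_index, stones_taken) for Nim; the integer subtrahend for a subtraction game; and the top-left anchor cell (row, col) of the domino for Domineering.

p1 V@[#./#./##/../..]: V01[##/##/##/../..]-1 V30[#./#./##/#./#.]+1* V31[#./#./##/.#/.#]+1
p2 H@[#./#./##/#./#.] terminal -1; root [#./#./##/../..] d6

V's best at [#./#./##/../..]: V30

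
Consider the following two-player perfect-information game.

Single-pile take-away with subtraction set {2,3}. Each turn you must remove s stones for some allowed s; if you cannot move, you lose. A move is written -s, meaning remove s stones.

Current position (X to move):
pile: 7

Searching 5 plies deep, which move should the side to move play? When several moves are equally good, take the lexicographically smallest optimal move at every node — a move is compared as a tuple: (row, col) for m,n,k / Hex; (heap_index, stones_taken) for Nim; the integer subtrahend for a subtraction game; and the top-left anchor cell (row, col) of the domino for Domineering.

X's best at [7]: -2

[7] X move#1: -2:+1/5*, -3:-1/4
[5] O move#2: -2:-1/3*, -3:-1/2
[3] X move#3: -2:+1/1*, -3:+1/0
[1] end (terminal -1, O#4); searched 7 to 5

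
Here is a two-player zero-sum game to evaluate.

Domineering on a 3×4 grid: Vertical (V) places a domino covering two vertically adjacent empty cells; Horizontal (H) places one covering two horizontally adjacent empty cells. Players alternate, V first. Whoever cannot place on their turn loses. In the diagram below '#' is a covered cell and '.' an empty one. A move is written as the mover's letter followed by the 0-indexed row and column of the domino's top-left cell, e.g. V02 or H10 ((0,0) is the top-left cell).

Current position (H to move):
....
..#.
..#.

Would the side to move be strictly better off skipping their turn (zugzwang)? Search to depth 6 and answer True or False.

zugzwang(..../..#./..#., H) = False

[..../..#./..#.] H move#1: H00:-1/##../..#./..#., H01:-1/.##./..#./..#., H02:-1/..##/..#./..#., H10:+1/..../###./..#.*, H20:-1/..../..#./###.
[..../###./..#.] V move#2: V03:-1/...#/####/..#.*, V13:-1/..../####/..##
[...#/####/..#.] H move#3: H00:+1/##.#/####/..#.*, H01:+1/.###/####/..#., H20:+1/...#/####/###.
[##.#/####/..#.] end (terminal -1, V#4); searched ..../..#./..#. to 6
suppose H passes — search the same position with V to move:
pass> [..../..#./..#.] V move#1: V00:+1/#.../#.#./..#.*, V01:+1/.#../.##./..#., V03:-1/...#/..##/..#., V10:+1/..../#.#./#.#., V11:+1/..../.##./.##., V13:-1/..../..##/..##
pass> [#.../#.#./..#.] H move#2: H01:-1/###./#.#./..#.*, H02:-1/#.##/#.#./..#., H20:-1/#.../#.#./###.
pass> [###./#.#./..#.] V move#3: V03:-1/####/#.##/..#., V11:+1/###./###./.##.*, V13:-1/###./#.##/..##
pass> [###./###./.##.] end (terminal -1, H#4); searched ..../..#./..#. to 6
for H: play +1, pass -1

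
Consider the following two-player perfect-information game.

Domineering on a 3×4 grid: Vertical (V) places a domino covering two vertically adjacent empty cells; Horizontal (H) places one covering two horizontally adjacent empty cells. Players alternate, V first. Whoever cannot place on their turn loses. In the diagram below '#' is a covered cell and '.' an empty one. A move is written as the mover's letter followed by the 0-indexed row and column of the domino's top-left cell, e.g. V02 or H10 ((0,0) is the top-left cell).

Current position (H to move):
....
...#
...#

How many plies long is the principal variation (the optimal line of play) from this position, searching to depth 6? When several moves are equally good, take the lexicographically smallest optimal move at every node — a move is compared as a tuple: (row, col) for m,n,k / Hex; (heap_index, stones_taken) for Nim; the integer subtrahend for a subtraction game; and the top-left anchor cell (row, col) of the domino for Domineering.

[..../...#/...#] H move#1: H00:-1/##../...#/...#, H01:-1/.##./...#/...#, H02:-1/..##/...#/...#, H10:+1/..../##.#/...#*, H11:+1/..../.###/...#, H20:-1/..../...#/##.#, H21:-1/..../...#/.###
[..../##.#/...#] V move#2: V02:-1/..#./####/...#*, V12:-1/..../####/..##
[..#./####/...#] H move#3: H00:+1/###./####/...#*, H20:+1/..#./####/##.#, H21:+1/..#./####/.###
[###./####/...#] end (terminal -1, V#4); searched ..../...#/...# to 6

PV length from [..../...#/...#]: 3 plies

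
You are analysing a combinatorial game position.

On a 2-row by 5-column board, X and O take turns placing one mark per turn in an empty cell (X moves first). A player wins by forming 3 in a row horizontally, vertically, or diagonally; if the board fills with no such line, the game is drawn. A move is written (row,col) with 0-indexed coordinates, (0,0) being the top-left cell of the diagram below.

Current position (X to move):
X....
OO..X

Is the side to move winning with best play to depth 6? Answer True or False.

[X..../OO..X] X move#1: (0,1):-1/XX.../OO..X, (0,2):-1/X.X../OO..X, (0,3):-1/X..X./OO..X, (0,4):-1/X...X/OO..X, (1,2):+0/X..../OOX.X*, (1,3):-1/X..../OO.XX
[X..../OOX.X] O move#2: (0,1):-1/XO.../OOX.X, (0,2):-1/X.O../OOX.X, (0,3):-1/X..O./OOX.X, (0,4):-1/X...O/OOX.X, (1,3):+0/X..../OOXOX*
[X..../OOXOX] X move#3: (0,1):+0/XX.../OOXOX*, (0,2):+0/X.X../OOXOX, (0,3):+0/X..X./OOXOX, (0,4):+0/X...X/OOXOX
[XX.../OOXOX] O move#4: (0,2):+0/XXO../OOXOX*, (0,3):-1/XX.O./OOXOX, (0,4):-1/XX..O/OOXOX
[XXO../OOXOX] X move#5: (0,3):+0/XXOX./OOXOX*, (0,4):+0/XXO.X/OOXOX
[XXOX./OOXOX] O move#6: (0,4):+0/XXOXO/OOXOX*
[XXOXO/OOXOX] end (terminal +0, X#7); searched X..../OO..X to 6

X winning at [X..../OO..X]: False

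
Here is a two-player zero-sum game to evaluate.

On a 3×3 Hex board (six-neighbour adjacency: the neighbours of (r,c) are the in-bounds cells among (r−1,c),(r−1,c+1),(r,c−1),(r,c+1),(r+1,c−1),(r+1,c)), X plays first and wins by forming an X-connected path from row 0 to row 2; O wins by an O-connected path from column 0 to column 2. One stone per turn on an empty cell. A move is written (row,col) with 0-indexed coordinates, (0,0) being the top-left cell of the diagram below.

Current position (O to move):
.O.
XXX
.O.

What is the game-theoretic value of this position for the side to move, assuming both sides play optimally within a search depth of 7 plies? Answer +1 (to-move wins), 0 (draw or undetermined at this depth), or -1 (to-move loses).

[.O./XXX/.O.] O move#1: (0,0):-1/OO./XXX/.O.*, (0,2):-1/.OO/XXX/.O., (2,0):-1/.O./XXX/OO., (2,2):-1/.O./XXX/.OO
[OO./XXX/.O.] X move#2: (0,2):+1/OOX/XXX/.O.*, (2,0):-1/OO./XXX/XO., (2,2):-1/OO./XXX/.OX
[OOX/XXX/.O.] O move#3: (2,0):-1/OOX/XXX/OO.*, (2,2):-1/OOX/XXX/.OO
[OOX/XXX/OO.] X move#4: (2,2):+1/OOX/XXX/OOX*
[OOX/XXX/OOX] end (terminal -1, O#5); searched .O./XXX/.O. to 7

value(.O./XXX/.O., O) = -1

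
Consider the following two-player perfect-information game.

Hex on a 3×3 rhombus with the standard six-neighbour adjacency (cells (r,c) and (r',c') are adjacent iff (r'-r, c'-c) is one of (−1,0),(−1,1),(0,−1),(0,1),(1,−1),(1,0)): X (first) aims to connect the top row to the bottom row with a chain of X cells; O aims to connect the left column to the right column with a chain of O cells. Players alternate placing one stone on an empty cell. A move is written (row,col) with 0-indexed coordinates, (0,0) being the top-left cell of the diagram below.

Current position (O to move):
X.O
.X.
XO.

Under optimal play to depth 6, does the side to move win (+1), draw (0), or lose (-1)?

value(X.O/.X./XO., O) = -1

p1 O@[X.O/.X./XO.]: (0,1)[XOO/.X./XO.]-1* (1,0)[X.O/OX./XO.]-1 (1,2)[X.O/.XO/XO.]-1 (2,2)[X.O/.X./XOO]-1
p2 X@[XOO/.X./XO.]: (1,0)[XOO/XX./XO.]+1* (1,2)[XOO/.XX/XO.]-1 (2,2)[XOO/.X./XOX]-1
p3 O@[XOO/XX./XO.] terminal -1; root [X.O/.X./XO.] d6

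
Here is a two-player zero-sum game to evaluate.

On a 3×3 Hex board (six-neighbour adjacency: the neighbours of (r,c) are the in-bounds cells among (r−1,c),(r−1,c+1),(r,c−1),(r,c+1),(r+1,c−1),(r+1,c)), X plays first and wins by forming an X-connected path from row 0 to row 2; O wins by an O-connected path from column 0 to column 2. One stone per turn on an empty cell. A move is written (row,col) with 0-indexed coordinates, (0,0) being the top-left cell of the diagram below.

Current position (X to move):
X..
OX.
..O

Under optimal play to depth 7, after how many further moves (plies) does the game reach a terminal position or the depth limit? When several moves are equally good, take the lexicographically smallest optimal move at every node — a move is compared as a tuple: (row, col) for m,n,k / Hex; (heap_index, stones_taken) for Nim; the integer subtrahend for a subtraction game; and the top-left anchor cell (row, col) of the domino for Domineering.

[X../OX./..O] X move#1: (0,1):+1/XX./OX./..O*, (0,2):+1/X.X/OX./..O, (1,2):+1/X../OXX/..O, (2,0):+1/X../OX./X.O, (2,1):+1/X../OX./.XO
[XX./OX./..O] O move#2: (0,2):-1/XXO/OX./..O*, (1,2):-1/XX./OXO/..O, (2,0):-1/XX./OX./O.O, (2,1):-1/XX./OX./.OO
[XXO/OX./..O] X move#3: (1,2):+1/XXO/OXX/..O*, (2,0):+1/XXO/OX./X.O, (2,1):+1/XXO/OX./.XO
[XXO/OXX/..O] O move#4: (2,0):-1/XXO/OXX/O.O*, (2,1):-1/XXO/OXX/.OO
[XXO/OXX/O.O] X move#5: (2,1):+1/XXO/OXX/OXO*
[XXO/OXX/OXO] end (terminal -1, O#6); searched X../OX./..O to 7

PV length from [X../OX./..O]: 5 plies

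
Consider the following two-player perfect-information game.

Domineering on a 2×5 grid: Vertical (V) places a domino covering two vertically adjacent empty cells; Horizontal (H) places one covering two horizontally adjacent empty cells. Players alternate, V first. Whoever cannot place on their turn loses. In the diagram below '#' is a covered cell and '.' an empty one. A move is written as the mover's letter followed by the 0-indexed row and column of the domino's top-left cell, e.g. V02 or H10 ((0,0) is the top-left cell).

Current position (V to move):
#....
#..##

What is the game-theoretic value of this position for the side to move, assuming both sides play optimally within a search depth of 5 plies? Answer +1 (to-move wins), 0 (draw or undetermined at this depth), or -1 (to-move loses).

value(#..../#..##, V) = +1

p1 V@[#..../#..##]: V01[##.../##.##]-1 V02[#.#../#.###]+1*
p2 H@[#.#../#.###]: H03[#.###/#.###]-1*
p3 V@[#.###/#.###]: V01[#####/#####]+1*
p4 H@[#####/#####] terminal -1; root [#..../#..##] d5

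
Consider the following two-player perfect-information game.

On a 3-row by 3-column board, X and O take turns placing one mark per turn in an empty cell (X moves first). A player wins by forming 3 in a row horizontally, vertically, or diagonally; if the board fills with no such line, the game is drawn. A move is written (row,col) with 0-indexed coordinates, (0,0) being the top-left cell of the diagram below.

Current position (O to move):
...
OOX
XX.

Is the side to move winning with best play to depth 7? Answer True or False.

p1 O@[.../OOX/XX.]: (0,0)[O../OOX/XX.]-1 (0,1)[.O./OOX/XX.]-1 (0,2)[..O/OOX/XX.]-1 (2,2)[.../OOX/XXO]+0*
p2 X@[.../OOX/XXO]: (0,0)[X../OOX/XXO]+0* (0,1)[.X./OOX/XXO]-1 (0,2)[..X/OOX/XXO]-1
p3 O@[X../OOX/XXO]: (0,1)[XO./OOX/XXO]+0* (0,2)[X.O/OOX/XXO]+0
p4 X@[XO./OOX/XXO]: (0,2)[XOX/OOX/XXO]+0*
p5 O@[XOX/OOX/XXO] terminal +0; root [.../OOX/XX.] d7

O winning at [.../OOX/XX.]: False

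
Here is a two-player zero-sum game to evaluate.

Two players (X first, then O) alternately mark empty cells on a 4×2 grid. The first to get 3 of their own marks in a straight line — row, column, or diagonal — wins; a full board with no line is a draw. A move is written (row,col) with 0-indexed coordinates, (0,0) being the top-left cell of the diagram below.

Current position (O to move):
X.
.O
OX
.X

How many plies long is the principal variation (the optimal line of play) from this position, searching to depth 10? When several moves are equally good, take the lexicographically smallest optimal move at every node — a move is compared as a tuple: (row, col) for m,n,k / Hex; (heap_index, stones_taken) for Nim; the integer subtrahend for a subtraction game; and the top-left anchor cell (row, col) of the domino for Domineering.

PV length from [X./.O/OX/.X]: 3 plies

ply 1, O at X./.O/OX/.X | (0,1)=+0→XO/.O/OX/.X*; (1,0)=+0→X./OO/OX/.X; (3,0)=+0→X./.O/OX/OX
ply 2, X at XO/.O/OX/.X | (1,0)=+0→XO/XO/OX/.X*; (3,0)=+0→XO/.O/OX/XX
ply 3, O at XO/XO/OX/.X | (3,0)=+0→XO/XO/OX/OX*
ply 4: XO/XO/OX/OX is terminal +0 (X); from X./.O/OX/.X depth 10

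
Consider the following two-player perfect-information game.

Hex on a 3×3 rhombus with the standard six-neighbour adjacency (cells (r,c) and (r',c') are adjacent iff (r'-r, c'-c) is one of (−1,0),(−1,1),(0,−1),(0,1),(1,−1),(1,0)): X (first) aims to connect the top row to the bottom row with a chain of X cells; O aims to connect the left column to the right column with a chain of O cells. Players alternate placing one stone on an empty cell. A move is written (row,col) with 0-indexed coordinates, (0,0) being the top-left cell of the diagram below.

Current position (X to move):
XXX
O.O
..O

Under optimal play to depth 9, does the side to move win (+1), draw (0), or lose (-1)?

p1 X@[XXX/O.O/..O]: (1,1)[XXX/OXO/..O]+1* (2,0)[XXX/O.O/X.O]-1 (2,1)[XXX/O.O/.XO]-1
p2 O@[XXX/OXO/..O]: (2,0)[XXX/OXO/O.O]-1* (2,1)[XXX/OXO/.OO]-1
p3 X@[XXX/OXO/O.O]: (2,1)[XXX/OXO/OXO]+1*
p4 O@[XXX/OXO/OXO] terminal -1; root [XXX/O.O/..O] d9

value(XXX/O.O/..O, X) = +1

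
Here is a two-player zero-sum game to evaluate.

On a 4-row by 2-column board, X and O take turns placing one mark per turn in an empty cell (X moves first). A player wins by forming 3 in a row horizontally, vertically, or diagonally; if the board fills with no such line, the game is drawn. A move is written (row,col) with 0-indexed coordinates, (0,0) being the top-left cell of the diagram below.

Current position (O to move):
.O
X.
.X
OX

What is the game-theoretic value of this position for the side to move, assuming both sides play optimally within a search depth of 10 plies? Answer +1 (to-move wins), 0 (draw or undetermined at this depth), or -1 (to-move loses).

p1 O@[.O/X./.X/OX]: (0,0)[OO/X./.X/OX]-1 (1,1)[.O/XO/.X/OX]+0* (2,0)[.O/X./OX/OX]-1
p2 X@[.O/XO/.X/OX]: (0,0)[XO/XO/.X/OX]+0* (2,0)[.O/XO/XX/OX]+0
p3 O@[XO/XO/.X/OX]: (2,0)[XO/XO/OX/OX]+0*
p4 X@[XO/XO/OX/OX] terminal +0; root [.O/X./.X/OX] d10

value(.O/X./.X/OX, O) = 0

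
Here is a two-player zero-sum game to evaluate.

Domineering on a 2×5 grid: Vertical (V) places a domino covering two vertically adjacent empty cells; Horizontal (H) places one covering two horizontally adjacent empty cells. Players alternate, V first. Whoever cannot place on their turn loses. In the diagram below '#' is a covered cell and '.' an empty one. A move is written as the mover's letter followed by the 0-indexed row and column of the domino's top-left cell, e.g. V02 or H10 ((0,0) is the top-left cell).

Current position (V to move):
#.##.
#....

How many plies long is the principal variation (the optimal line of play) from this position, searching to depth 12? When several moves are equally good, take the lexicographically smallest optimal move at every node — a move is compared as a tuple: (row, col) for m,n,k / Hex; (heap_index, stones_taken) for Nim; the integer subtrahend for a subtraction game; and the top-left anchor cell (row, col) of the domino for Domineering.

ply 1, V at #.##./#.... | V01=-1→####./##...*; V04=-1→#.###/#...#
ply 2, H at ####./##... | H12=-1→####./####.; H13=+1→####./##.##*
ply 3: ####./##.## is terminal -1 (V); from #.##./#.... depth 12

PV length from [#.##./#....]: 2 plies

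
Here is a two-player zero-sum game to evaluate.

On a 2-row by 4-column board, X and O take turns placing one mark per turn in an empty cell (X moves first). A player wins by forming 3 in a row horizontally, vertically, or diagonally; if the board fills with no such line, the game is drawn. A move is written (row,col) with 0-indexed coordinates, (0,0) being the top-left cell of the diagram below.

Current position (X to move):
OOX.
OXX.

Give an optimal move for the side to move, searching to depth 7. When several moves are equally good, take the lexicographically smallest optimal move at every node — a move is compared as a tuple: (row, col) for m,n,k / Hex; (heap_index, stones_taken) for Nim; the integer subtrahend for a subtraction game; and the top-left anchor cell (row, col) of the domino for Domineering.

ply 1, X at OOX./OXX. | (0,3)=+0→OOXX/OXX.; (1,3)=+1→OOX./OXXX*
ply 2: OOX./OXXX is terminal -1 (O); from OOX./OXX. depth 7

X's best at [OOX./OXX.]: (1,3)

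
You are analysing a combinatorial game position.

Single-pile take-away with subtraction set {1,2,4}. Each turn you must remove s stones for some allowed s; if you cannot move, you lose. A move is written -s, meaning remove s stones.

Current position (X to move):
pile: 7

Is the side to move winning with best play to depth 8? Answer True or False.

p1 X@[7]: -1[6]+1* -2[5]-1 -4[3]+1
p2 O@[6]: -1[5]-1* -2[4]-1 -4[2]-1
p3 X@[5]: -1[4]-1 -2[3]+1* -4[1]-1
p4 O@[3]: -1[2]-1* -2[1]-1
p5 X@[2]: -1[1]-1 -2[0]+1*
p6 O@[0] terminal -1; root [7] d8

X winning at [7]: True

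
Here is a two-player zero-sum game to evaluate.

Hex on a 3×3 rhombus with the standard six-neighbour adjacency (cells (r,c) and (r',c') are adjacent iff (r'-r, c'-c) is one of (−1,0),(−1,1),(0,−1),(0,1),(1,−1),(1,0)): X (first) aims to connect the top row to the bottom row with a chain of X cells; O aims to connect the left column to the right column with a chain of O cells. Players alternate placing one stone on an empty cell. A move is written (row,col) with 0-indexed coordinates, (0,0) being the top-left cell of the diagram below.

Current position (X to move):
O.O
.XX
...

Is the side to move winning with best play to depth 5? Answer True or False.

X winning at [O.O/.XX/...]: True

ply 1, X at O.O/.XX/... | (0,1)=+1→OXO/.XX/...*; (1,0)=-1→O.O/XXX/...; (2,0)=-1→O.O/.XX/X..; (2,1)=-1→O.O/.XX/.X.; (2,2)=-1→O.O/.XX/..X
ply 2, O at OXO/.XX/... | (1,0)=-1→OXO/OXX/...*; (2,0)=-1→OXO/.XX/O..; (2,1)=-1→OXO/.XX/.O.; (2,2)=-1→OXO/.XX/..O
ply 3, X at OXO/OXX/... | (2,0)=+1→OXO/OXX/X..*; (2,1)=+1→OXO/OXX/.X.; (2,2)=+1→OXO/OXX/..X
ply 4: OXO/OXX/X.. is terminal -1 (O); from O.O/.XX/... depth 5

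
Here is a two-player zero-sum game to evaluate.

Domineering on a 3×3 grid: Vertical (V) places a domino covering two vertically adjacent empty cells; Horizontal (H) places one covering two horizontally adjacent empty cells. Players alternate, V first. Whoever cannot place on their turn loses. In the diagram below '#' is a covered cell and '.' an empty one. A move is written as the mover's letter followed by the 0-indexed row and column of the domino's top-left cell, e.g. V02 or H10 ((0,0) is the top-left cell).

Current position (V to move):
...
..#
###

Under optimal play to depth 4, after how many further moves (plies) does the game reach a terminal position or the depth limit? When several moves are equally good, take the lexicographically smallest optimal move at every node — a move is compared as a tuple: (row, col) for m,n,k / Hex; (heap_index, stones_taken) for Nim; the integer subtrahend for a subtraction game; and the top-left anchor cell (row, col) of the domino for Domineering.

PV length from [.../..#/###]: 1 ply

ply 1, V at .../..#/### | V00=-1→#../#.#/###; V01=+1→.#./.##/###*
ply 2: .#./.##/### is terminal -1 (H); from .../..#/### depth 4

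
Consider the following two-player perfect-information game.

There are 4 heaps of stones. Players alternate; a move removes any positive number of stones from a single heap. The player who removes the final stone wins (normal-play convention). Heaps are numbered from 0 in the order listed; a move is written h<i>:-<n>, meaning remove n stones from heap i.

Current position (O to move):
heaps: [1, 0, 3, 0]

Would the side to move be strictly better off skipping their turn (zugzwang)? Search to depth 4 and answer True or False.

[(1,0,3,0)] O move#1: h0:-1:-1/(0,0,3,0), h2:-1:-1/(1,0,2,0), h2:-2:+1/(1,0,1,0)*, h2:-3:-1/(1,0,0,0)
[(1,0,1,0)] X move#2: h0:-1:-1/(0,0,1,0)*, h2:-1:-1/(1,0,0,0)
[(0,0,1,0)] O move#3: h2:-1:+1/(0,0,0,0)*
[(0,0,0,0)] end (terminal -1, X#4); searched (1,0,3,0) to 4
pass branch (X moves first from the same position):
  | [(1,0,3,0)] X move#1: h0:-1:-1/(0,0,3,0), h2:-1:-1/(1,0,2,0), h2:-2:+1/(1,0,1,0)*, h2:-3:-1/(1,0,0,0)
  | [(1,0,1,0)] O move#2: h0:-1:-1/(0,0,1,0)*, h2:-1:-1/(1,0,0,0)
  | [(0,0,1,0)] X move#3: h2:-1:+1/(0,0,0,0)*
  | [(0,0,0,0)] end (terminal -1, O#4); searched (1,0,3,0) to 4
O moving scores +1; O passing scores -1

zugzwang((1,0,3,0), O) = False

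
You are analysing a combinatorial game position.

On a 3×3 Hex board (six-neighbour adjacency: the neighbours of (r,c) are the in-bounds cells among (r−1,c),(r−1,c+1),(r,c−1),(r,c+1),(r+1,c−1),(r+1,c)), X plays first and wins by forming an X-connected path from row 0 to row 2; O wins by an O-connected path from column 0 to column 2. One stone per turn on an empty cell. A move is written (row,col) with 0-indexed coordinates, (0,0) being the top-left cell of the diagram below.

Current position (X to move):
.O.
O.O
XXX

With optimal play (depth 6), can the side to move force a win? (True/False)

[.O./O.O/XXX] X move#1: (0,0):-1/XO./O.O/XXX*, (0,2):-1/.OX/O.O/XXX, (1,1):-1/.O./OXO/XXX
[XO./O.O/XXX] O move#2: (0,2):+1/XOO/O.O/XXX*, (1,1):+1/XO./OOO/XXX
[XOO/O.O/XXX] end (terminal -1, X#3); searched .O./O.O/XXX to 6

X winning at [.O./O.O/XXX]: False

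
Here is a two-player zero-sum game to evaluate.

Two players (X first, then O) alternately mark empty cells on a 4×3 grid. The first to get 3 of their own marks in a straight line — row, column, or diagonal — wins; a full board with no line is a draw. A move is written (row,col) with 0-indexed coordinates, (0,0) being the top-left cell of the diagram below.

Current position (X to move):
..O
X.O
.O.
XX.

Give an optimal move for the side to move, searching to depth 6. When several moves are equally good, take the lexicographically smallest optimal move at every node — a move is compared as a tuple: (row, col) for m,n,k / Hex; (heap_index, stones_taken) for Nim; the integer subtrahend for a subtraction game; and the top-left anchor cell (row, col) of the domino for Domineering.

[..O/X.O/.O./XX.] X move#1: (0,0):-1/X.O/X.O/.O./XX., (0,1):-1/.XO/X.O/.O./XX., (1,1):-1/..O/XXO/.O./XX., (2,0):+1/..O/X.O/XO./XX.*, (2,2):+1/..O/X.O/.OX/XX., (3,2):+1/..O/X.O/.O./XXX
[..O/X.O/XO./XX.] end (terminal -1, O#2); searched ..O/X.O/.O./XX. to 6

X's best at [..O/X.O/.O./XX.]: (2,0)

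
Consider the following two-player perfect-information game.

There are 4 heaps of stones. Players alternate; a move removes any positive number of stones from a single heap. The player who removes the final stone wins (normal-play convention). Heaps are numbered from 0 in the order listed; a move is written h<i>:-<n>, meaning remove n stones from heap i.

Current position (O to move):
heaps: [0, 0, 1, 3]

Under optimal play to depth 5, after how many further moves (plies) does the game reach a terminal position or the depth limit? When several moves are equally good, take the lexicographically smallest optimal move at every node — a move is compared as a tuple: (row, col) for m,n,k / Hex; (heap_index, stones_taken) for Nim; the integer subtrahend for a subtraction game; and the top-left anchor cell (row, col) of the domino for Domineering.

PV length from [(0,0,1,3)]: 3 plies

ply 1, O at (0,0,1,3) | h2:-1=-1→(0,0,0,3); h3:-1=-1→(0,0,1,2); h3:-2=+1→(0,0,1,1)*; h3:-3=-1→(0,0,1,0)
ply 2, X at (0,0,1,1) | h2:-1=-1→(0,0,0,1)*; h3:-1=-1→(0,0,1,0)
ply 3, O at (0,0,0,1) | h3:-1=+1→(0,0,0,0)*
ply 4: (0,0,0,0) is terminal -1 (X); from (0,0,1,3) depth 5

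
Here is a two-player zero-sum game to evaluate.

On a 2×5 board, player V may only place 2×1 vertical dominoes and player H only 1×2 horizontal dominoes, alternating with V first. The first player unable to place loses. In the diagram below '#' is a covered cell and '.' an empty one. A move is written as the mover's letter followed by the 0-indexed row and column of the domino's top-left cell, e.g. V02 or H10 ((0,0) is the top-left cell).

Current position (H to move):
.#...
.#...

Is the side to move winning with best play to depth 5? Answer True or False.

ply 1, H at .#.../.#... | H02=-1→.###./.#...*; H03=-1→.#.##/.#...; H12=-1→.#.../.###.; H13=-1→.#.../.#.##
ply 2, V at .###./.#... | V00=-1→####./##...; V04=+1→.####/.#..#*
ply 3, H at .####/.#..# | H12=-1→.####/.####*
ply 4, V at .####/.#### | V00=+1→#####/#####*
ply 5: #####/##### is terminal -1 (H); from .#.../.#... depth 5

H winning at [.#.../.#...]: False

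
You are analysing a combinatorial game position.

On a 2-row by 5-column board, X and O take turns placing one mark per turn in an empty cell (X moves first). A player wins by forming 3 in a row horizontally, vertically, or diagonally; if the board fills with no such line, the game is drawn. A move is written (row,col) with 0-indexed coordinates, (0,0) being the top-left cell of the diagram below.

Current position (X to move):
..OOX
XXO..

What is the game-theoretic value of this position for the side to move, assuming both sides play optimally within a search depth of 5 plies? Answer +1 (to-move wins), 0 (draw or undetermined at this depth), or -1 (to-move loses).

p1 X@[..OOX/XXO..]: (0,0)[X.OOX/XXO..]-1 (0,1)[.XOOX/XXO..]+0* (1,3)[..OOX/XXOX.]-1 (1,4)[..OOX/XXO.X]-1
p2 O@[.XOOX/XXO..]: (0,0)[OXOOX/XXO..]+0* (1,3)[.XOOX/XXOO.]+0 (1,4)[.XOOX/XXO.O]+0
p3 X@[OXOOX/XXO..]: (1,3)[OXOOX/XXOX.]+0* (1,4)[OXOOX/XXO.X]+0
p4 O@[OXOOX/XXOX.]: (1,4)[OXOOX/XXOXO]+0*
p5 X@[OXOOX/XXOXO] terminal +0; root [..OOX/XXO..] d5

value(..OOX/XXO.., X) = 0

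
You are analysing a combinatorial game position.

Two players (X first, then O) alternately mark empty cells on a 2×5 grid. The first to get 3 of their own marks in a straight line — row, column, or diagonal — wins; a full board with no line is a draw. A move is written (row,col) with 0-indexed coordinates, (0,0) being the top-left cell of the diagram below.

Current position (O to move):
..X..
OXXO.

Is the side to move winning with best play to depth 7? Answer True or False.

ply 1, O at ..X../OXXO. | (0,0)=-1→O.X../OXXO.; (0,1)=+0→.OX../OXXO.*; (0,3)=+0→..XO./OXXO.; (0,4)=-1→..X.O/OXXO.; (1,4)=-1→..X../OXXOO
ply 2, X at .OX../OXXO. | (0,0)=+0→XOX../OXXO.*; (0,3)=+0→.OXX./OXXO.; (0,4)=+0→.OX.X/OXXO.; (1,4)=+0→.OX../OXXOX
ply 3, O at XOX../OXXO. | (0,3)=+0→XOXO./OXXO.*; (0,4)=+0→XOX.O/OXXO.; (1,4)=+0→XOX../OXXOO
ply 4, X at XOXO./OXXO. | (0,4)=+0→XOXOX/OXXO.*; (1,4)=+0→XOXO./OXXOX
ply 5, O at XOXOX/OXXO. | (1,4)=+0→XOXOX/OXXOO*
ply 6: XOXOX/OXXOO is terminal +0 (X); from ..X../OXXO. depth 7

O winning at [..X../OXXO.]: False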